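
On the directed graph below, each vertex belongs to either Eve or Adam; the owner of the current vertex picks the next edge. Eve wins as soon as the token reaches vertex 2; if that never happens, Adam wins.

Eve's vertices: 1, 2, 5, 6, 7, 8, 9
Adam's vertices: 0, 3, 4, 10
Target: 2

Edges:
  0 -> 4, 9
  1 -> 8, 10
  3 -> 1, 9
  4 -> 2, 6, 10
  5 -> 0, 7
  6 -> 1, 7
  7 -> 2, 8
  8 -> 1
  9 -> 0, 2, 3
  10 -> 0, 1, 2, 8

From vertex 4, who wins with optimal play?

Adam

A0 = {2}
A1: add {7, 9} — 7 (Eve) has 7→2; 9 (Eve) has 9→2.
A2: add {5, 6} — 5 (Eve) has 5→7; 6 (Eve) has 6→7.
A3 = A2; e.g. 0 (Adam) can still go to 4. Fixed point.
4 never enters the attractor, so Adam can avoid the target forever.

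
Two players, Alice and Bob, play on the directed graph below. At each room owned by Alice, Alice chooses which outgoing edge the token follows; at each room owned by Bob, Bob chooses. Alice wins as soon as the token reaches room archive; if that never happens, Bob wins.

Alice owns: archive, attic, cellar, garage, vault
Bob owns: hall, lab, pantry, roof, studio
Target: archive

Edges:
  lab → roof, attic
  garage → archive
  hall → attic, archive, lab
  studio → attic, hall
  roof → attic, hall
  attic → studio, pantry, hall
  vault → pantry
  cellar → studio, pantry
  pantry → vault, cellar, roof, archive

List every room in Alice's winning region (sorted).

A0 = {archive}
A1: add {garage} — garage (Alice) has garage→archive.
A2 = A1; e.g. vault (Alice) has no edge into A1. Fixed point.
Alice's winning region = {archive, garage}.

archive, garage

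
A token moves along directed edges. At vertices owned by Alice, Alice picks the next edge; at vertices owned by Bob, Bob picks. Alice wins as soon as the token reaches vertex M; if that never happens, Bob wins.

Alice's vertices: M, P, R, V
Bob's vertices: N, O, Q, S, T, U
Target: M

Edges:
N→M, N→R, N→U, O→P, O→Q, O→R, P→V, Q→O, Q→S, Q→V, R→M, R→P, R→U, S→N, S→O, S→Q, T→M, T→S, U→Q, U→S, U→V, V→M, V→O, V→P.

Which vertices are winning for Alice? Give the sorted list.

M, P, R, V

A0 = {M}
A1: add {R, V} — R (Alice) has R→M; V (Alice) has V→M.
A2: add {P} — P (Alice) has P→V.
A3 = A2; e.g. N (Bob) can still go to U. Fixed point.
Alice's winning region = {M, P, R, V}.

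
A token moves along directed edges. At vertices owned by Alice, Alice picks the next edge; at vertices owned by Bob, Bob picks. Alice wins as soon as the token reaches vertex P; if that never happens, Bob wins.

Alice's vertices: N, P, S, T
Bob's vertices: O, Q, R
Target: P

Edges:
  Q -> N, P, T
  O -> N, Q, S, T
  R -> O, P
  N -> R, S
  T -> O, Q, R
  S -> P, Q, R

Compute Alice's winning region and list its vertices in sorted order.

N, P, S

A0 = {P}
A1: add {S} — S (Alice) has S→P.
A2: add {N} — N (Alice) has N→S.
A3 = A2; e.g. O (Bob) can still go to Q. Fixed point.
Alice's winning region = {N, P, S}.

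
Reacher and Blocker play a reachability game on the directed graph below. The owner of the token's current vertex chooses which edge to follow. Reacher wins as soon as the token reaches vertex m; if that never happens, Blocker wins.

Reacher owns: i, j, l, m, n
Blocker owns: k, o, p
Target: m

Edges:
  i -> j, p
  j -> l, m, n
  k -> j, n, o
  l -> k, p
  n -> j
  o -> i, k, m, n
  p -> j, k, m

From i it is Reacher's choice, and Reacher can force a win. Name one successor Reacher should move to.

j

A0 = {m}
A1: add {j} — j (Reacher) has j→m.
A2: add {i, n} — i (Reacher) has i→j; n (Reacher) has n→j.
A3 = A2; e.g. k (Blocker) can still go to o. Fixed point.
From i, successor j is in the attractor (rank 1); the other successor p is not.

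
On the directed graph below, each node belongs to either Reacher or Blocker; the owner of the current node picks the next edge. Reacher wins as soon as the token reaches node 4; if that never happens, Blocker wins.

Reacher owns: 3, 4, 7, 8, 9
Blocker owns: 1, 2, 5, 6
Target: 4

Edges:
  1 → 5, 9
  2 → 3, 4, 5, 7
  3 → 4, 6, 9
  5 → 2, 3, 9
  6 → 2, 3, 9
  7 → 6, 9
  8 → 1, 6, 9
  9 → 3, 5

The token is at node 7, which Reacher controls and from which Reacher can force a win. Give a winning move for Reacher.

A0 = {4}
A1: add {3} — 3 (Reacher) has 3→4.
A2: add {9} — 9 (Reacher) has 9→3.
A3: add {7, 8} — 7 (Reacher) has 7→9; 8 (Reacher) has 8→9.
A4 = A3; e.g. 1 (Blocker) can still go to 5. Fixed point.
From 7, successor 9 is in the attractor (rank 2); the other successor 6 is not.

9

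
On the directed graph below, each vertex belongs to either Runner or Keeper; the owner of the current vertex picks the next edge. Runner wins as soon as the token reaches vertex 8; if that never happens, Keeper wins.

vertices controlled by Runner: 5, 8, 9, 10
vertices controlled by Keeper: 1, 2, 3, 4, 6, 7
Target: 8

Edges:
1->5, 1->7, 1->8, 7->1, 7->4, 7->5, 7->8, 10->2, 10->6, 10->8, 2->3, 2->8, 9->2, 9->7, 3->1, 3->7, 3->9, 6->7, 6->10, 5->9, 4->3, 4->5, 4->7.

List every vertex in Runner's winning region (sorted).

8, 10

A0 = {8}
A1: add {10} — 10 (Runner) has 10→8.
A2 = A1; e.g. 1 (Keeper) can still go to 5. Fixed point.
Runner's winning region = {8, 10}.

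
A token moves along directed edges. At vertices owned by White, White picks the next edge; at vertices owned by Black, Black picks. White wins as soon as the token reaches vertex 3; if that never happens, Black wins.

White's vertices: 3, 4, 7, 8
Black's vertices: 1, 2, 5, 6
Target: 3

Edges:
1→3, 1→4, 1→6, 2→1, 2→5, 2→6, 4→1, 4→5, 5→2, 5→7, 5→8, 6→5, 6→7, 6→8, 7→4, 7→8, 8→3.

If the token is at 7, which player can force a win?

A0 = {3}
A1: add {8} — 8 (White) has 8→3.
A2: add {7} — 7 (White) has 7→8.
A3 = A2; e.g. 1 (Black) can still go to 4. Fixed point.
7 ∈ A2, so White can force the target.

White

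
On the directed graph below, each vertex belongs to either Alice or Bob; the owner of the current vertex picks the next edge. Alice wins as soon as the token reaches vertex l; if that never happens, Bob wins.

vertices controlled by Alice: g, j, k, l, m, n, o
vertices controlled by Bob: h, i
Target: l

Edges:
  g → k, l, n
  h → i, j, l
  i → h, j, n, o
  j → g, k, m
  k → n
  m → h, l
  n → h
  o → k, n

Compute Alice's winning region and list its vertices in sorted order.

A0 = {l}
A1: add {g, m} — g (Alice) has g→l; m (Alice) has m→l.
A2: add {j} — j (Alice) has j→g.
A3 = A2; e.g. h (Bob) can still go to i. Fixed point.
Alice's winning region = {g, j, l, m}.

g, j, l, m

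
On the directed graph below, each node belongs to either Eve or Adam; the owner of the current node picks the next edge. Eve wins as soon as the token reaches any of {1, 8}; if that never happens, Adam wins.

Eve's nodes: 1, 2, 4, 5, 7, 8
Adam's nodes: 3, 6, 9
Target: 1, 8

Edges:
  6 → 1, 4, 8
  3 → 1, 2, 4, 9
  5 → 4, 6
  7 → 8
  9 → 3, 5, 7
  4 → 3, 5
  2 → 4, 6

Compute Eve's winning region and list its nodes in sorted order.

A0 = {1, 8}
A1: add {7} — 7 (Eve) has 7→8.
A2 = A1; e.g. 2 (Eve) has no edge into A1. Fixed point.
Eve's winning region = {1, 7, 8}.

1, 7, 8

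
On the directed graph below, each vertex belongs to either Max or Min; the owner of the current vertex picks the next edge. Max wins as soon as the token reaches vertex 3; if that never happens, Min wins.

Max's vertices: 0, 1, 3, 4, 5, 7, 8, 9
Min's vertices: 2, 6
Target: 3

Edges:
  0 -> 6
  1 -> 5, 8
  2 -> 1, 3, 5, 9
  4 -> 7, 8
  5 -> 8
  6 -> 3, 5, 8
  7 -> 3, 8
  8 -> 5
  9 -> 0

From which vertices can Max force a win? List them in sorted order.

3, 4, 7

A0 = {3}
A1: add {7} — 7 (Max) has 7→3.
A2: add {4} — 4 (Max) has 4→7.
A3 = A2; e.g. 0 (Max) has no edge into A2. Fixed point.
Max's winning region = {3, 4, 7}.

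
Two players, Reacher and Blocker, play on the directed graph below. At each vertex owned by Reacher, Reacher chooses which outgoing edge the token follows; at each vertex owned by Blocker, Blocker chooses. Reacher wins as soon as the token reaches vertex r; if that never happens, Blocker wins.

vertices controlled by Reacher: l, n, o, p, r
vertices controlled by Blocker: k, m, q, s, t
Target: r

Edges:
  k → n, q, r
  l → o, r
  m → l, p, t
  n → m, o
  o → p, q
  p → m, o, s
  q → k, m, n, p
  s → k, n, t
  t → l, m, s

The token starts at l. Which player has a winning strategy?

A0 = {r}
A1: add {l} — l (Reacher) has l→r.
A2 = A1; e.g. k (Blocker) can still go to n. Fixed point.
l ∈ A1, so Reacher can force the target.

Reacher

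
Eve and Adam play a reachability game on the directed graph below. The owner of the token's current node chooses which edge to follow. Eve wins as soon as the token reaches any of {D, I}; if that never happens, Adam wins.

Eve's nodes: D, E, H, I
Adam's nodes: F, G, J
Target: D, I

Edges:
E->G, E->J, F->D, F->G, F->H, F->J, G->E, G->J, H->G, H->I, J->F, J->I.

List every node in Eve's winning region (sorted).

D, H, I

A0 = {D, I}
A1: add {H} — H (Eve) has H→I.
A2 = A1; e.g. E (Eve) has no edge into A1. Fixed point.
Eve's winning region = {D, H, I}.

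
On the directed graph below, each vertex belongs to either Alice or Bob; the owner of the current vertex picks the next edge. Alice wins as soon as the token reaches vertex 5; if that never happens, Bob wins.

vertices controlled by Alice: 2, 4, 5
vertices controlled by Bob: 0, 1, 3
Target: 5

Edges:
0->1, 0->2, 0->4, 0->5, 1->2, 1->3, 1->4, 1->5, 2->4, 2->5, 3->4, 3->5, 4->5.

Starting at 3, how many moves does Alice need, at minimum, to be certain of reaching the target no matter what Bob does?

A0 = {5}
A1: add {2, 4} — 2 (Alice) has 2→5; 4 (Alice) has 4→5.
A2: add {3} — 3 (Bob): all of {4, 5} already in.
3 enters the attractor at level 2, so Alice can force the target in 2 moves from there.

2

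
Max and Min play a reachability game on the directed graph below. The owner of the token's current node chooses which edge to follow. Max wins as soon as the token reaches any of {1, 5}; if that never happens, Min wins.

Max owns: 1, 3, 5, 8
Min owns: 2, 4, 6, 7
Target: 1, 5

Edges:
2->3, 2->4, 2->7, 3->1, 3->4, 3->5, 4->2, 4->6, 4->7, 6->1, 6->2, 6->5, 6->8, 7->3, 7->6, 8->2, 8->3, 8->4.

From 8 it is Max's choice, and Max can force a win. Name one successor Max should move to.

3

A0 = {1, 5}
A1: add {3} — 3 (Max) has 3→1.
A2: add {8} — 8 (Max) has 8→3.
A3 = A2; e.g. 2 (Min) can still go to 4. Fixed point.
From 8, successor 3 is in the attractor (rank 1); the other successors 2, 4 are not.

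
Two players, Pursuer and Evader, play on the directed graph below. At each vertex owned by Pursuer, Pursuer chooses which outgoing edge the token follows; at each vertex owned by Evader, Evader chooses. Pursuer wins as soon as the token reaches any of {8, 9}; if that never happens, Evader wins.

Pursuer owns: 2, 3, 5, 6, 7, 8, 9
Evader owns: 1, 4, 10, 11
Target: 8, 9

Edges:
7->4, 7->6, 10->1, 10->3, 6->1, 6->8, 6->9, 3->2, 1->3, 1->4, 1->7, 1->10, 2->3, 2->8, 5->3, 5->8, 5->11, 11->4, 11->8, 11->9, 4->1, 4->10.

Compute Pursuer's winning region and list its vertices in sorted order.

2, 3, 5, 6, 7, 8, 9

A0 = {8, 9}
A1: add {2, 5, 6} — 2 (Pursuer) has 2→8; 5 (Pursuer) has 5→8; 6 (Pursuer) has 6→8.
A2: add {3, 7} — 3 (Pursuer) has 3→2; 7 (Pursuer) has 7→6.
A3 = A2; e.g. 1 (Evader) can still go to 4. Fixed point.
Pursuer's winning region = {2, 3, 5, 6, 7, 8, 9}.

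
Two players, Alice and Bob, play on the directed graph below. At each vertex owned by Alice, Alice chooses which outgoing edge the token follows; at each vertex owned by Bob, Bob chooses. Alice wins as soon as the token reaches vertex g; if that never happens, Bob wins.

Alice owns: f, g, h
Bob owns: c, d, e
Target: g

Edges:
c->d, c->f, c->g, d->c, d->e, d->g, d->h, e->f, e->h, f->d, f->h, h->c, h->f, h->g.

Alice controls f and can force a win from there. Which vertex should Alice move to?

h

A0 = {g}
A1: add {h} — h (Alice) has h→g.
A2: add {f} — f (Alice) has f→h.
A3: add {e} — e (Bob): all of {f, h} already in.
A4 = A3; e.g. c (Bob) can still go to d. Fixed point.
From f, successor h is in the attractor (rank 1); the other successor d is not.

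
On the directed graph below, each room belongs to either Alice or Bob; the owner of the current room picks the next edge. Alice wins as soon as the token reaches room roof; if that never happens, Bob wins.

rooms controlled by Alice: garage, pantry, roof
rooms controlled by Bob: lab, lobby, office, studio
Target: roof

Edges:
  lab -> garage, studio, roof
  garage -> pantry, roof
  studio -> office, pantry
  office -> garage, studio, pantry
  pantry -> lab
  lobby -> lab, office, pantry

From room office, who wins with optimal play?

Bob

A0 = {roof}
A1: add {garage} — garage (Alice) has garage→roof.
A2 = A1; e.g. lab (Bob) can still go to studio. Fixed point.
office never enters the attractor, so Bob can avoid the target forever.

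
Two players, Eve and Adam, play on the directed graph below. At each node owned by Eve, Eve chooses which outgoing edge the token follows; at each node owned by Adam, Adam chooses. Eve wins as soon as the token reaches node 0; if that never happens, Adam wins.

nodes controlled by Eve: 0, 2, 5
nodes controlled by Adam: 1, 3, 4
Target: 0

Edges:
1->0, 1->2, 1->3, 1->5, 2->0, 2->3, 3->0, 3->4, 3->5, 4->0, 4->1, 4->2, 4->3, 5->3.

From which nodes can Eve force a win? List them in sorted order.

A0 = {0}
A1: add {2} — 2 (Eve) has 2→0.
A2 = A1; e.g. 1 (Adam) can still go to 3. Fixed point.
Eve's winning region = {0, 2}.

0, 2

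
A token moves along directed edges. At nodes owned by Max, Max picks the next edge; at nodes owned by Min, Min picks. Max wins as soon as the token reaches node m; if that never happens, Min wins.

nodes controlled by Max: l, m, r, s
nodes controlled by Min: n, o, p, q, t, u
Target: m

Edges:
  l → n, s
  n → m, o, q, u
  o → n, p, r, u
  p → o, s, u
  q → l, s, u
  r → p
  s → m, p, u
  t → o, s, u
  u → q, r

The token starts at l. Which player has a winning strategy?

Max

A0 = {m}
A1: add {s} — s (Max) has s→m.
A2: add {l} — l (Max) has l→s.
A3 = A2; e.g. n (Min) can still go to o. Fixed point.
l ∈ A2, so Max can force the target.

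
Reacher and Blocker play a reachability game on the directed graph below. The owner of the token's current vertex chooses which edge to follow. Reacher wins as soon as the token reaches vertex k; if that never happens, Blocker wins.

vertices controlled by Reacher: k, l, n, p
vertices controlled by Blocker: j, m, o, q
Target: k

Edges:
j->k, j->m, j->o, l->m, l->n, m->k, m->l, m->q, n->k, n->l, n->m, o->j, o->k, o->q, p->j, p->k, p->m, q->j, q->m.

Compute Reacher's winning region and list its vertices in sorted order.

A0 = {k}
A1: add {n, p} — n (Reacher) has n→k; p (Reacher) has p→k.
A2: add {l} — l (Reacher) has l→n.
A3 = A2; e.g. j (Blocker) can still go to m. Fixed point.
Reacher's winning region = {k, l, n, p}.

k, l, n, p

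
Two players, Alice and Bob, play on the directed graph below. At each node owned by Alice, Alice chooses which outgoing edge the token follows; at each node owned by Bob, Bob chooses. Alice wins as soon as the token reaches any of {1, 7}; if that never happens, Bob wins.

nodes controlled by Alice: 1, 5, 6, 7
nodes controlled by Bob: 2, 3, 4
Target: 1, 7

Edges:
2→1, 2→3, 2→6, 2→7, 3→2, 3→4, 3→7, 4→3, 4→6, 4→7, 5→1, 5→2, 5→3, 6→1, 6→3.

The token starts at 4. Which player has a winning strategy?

Bob

A0 = {1, 7}
A1: add {5, 6} — 5 (Alice) has 5→1; 6 (Alice) has 6→1.
A2 = A1; e.g. 2 (Bob) can still go to 3. Fixed point.
4 never enters the attractor, so Bob can avoid the target forever.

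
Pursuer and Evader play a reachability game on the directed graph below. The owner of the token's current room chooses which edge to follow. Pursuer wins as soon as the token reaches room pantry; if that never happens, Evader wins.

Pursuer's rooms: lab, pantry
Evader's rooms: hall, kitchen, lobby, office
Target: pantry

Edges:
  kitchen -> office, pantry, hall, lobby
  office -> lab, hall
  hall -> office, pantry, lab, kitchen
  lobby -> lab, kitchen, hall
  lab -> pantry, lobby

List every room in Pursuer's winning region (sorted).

A0 = {pantry}
A1: add {lab} — lab (Pursuer) has lab→pantry.
A2 = A1; e.g. office (Evader) can still go to hall. Fixed point.
Pursuer's winning region = {lab, pantry}.

lab, pantry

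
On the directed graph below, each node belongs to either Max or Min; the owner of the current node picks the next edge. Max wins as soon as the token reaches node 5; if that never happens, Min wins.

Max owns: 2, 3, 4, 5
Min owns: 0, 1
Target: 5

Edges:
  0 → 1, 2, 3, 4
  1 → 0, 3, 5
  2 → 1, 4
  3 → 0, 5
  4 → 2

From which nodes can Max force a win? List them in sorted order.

3, 5

A0 = {5}
A1: add {3} — 3 (Max) has 3→5.
A2 = A1; e.g. 0 (Min) can still go to 1. Fixed point.
Max's winning region = {3, 5}.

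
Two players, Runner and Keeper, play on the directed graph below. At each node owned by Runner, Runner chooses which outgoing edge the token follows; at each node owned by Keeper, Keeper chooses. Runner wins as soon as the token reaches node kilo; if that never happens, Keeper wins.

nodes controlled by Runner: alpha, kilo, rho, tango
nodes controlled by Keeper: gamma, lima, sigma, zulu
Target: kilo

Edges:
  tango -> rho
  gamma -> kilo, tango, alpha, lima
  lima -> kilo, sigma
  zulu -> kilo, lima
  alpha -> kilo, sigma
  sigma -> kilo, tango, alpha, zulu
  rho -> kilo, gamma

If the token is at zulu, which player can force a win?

A0 = {kilo}
A1: add {alpha, rho} — rho (Runner) has rho→kilo; alpha (Runner) has alpha→kilo.
A2: add {tango} — tango (Runner) has tango→rho.
A3 = A2; e.g. lima (Keeper) can still go to sigma. Fixed point.
zulu never enters the attractor, so Keeper can avoid the target forever.

Keeper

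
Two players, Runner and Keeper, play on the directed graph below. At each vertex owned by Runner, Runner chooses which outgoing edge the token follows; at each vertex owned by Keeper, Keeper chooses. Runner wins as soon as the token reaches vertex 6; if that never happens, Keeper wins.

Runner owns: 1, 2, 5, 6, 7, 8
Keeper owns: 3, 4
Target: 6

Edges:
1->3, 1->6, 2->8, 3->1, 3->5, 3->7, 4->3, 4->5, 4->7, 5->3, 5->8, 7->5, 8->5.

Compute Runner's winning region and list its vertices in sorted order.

A0 = {6}
A1: add {1} — 1 (Runner) has 1→6.
A2 = A1; e.g. 2 (Runner) has no edge into A1. Fixed point.
Runner's winning region = {1, 6}.

1, 6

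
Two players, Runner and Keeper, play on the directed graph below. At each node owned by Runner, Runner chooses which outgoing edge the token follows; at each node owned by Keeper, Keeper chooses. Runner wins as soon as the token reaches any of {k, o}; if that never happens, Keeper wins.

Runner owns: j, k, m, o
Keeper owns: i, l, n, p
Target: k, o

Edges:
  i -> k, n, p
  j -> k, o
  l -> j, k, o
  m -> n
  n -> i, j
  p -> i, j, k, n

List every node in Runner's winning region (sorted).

j, k, l, o

A0 = {k, o}
A1: add {j} — j (Runner) has j→k.
A2: add {l} — l (Keeper): all of {j, k, o} already in.
A3 = A2; e.g. i (Keeper) can still go to n. Fixed point.
Runner's winning region = {j, k, l, o}.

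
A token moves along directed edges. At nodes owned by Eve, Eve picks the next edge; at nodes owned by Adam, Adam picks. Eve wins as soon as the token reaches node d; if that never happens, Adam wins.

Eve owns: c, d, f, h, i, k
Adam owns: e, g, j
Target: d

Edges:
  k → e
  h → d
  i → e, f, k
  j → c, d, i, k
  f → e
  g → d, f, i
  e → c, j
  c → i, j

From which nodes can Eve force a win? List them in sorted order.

d, h

A0 = {d}
A1: add {h} — h (Eve) has h→d.
A2 = A1; e.g. c (Eve) has no edge into A1. Fixed point.
Eve's winning region = {d, h}.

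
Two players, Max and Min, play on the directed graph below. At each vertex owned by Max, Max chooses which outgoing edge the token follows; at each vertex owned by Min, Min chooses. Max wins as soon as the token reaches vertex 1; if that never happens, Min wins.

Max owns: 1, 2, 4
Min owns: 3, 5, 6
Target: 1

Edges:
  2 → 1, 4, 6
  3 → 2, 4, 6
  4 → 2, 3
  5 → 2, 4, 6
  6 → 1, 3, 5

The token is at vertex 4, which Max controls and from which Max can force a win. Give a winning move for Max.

2

A0 = {1}
A1: add {2} — 2 (Max) has 2→1.
A2: add {4} — 4 (Max) has 4→2.
A3 = A2; e.g. 3 (Min) can still go to 6. Fixed point.
From 4, successor 2 is in the attractor (rank 1); the other successor 3 is not.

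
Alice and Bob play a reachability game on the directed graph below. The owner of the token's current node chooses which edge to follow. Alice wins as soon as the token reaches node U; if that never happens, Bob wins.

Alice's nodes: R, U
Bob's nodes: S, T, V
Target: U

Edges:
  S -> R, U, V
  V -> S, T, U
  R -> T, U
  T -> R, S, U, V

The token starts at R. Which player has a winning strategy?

Alice

A0 = {U}
A1: add {R} — R (Alice) has R→U.
A2 = A1; e.g. S (Bob) can still go to V. Fixed point.
R ∈ A1, so Alice can force the target.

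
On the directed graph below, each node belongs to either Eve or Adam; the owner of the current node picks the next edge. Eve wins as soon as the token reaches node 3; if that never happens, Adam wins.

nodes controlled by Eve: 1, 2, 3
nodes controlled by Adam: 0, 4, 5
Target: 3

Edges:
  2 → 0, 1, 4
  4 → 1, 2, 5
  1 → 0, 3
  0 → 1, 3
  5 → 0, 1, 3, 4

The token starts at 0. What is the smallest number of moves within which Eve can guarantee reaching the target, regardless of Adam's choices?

A0 = {3}
A1: add {1} — 1 (Eve) has 1→3.
A2: add {0, 2} — 0 (Adam): all of {1, 3} already in; 2 (Eve) has 2→1.
A3 = A2; e.g. 4 (Adam) can still go to 5. Fixed point.
0 enters the attractor at level 2, so Eve can force the target in 2 moves from there.

2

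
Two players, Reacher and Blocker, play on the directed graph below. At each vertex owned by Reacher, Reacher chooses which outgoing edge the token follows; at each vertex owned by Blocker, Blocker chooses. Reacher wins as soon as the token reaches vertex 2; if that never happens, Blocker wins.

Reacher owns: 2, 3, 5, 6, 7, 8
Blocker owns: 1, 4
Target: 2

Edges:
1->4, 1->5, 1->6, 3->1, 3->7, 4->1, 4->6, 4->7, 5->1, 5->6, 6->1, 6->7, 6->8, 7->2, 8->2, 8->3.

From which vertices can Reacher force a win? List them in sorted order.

2, 3, 5, 6, 7, 8

A0 = {2}
A1: add {7, 8} — 7 (Reacher) has 7→2; 8 (Reacher) has 8→2.
A2: add {3, 6} — 3 (Reacher) has 3→7; 6 (Reacher) has 6→7.
A3: add {5} — 5 (Reacher) has 5→6.
A4 = A3; e.g. 1 (Blocker) can still go to 4. Fixed point.
Reacher's winning region = {2, 3, 5, 6, 7, 8}.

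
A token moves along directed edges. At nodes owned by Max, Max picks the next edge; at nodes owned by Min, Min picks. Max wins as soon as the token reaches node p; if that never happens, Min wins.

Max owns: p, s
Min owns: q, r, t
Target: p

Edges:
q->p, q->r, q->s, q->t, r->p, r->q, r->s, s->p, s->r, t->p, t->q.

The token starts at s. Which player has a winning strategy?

A0 = {p}
A1: add {s} — s (Max) has s→p.
A2 = A1; e.g. q (Min) can still go to r. Fixed point.
s ∈ A1, so Max can force the target.

Max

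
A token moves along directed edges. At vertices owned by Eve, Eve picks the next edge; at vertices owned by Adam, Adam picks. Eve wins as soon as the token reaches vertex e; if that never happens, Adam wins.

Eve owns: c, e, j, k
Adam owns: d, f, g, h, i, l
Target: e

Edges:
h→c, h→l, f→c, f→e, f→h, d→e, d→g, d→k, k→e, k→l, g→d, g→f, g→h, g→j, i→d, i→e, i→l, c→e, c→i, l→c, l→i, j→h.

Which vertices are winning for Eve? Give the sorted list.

A0 = {e}
A1: add {c, k} — c (Eve) has c→e; k (Eve) has k→e.
A2 = A1; e.g. d (Adam) can still go to g. Fixed point.
Eve's winning region = {c, e, k}.

c, e, k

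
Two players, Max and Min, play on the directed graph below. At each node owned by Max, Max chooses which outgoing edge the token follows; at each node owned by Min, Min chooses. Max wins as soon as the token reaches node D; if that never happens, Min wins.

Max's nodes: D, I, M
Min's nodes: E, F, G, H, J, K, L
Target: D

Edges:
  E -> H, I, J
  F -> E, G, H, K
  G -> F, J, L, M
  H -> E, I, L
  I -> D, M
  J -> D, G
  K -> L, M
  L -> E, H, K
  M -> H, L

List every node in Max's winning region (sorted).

A0 = {D}
A1: add {I} — I (Max) has I→D.
A2 = A1; e.g. E (Min) can still go to H. Fixed point.
Max's winning region = {D, I}.

D, I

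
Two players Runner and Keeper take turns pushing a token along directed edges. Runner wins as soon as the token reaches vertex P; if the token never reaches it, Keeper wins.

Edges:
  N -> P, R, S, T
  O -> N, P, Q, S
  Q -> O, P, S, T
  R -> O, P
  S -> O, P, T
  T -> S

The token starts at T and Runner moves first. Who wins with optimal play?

Track states (vertex, player-to-move).
A0 = {(P,Runner), (P,Keeper)}
A1: add {(N,Runner), (O,Runner), (Q,Runner), (R,Runner), (S,Runner)}.
A2: add {(O,Keeper), (R,Keeper), (T,Keeper)}.
A3 = A2; e.g. (N,Keeper) stays out. (T,Runner) never enters ⇒ Keeper avoids the target.

Keeper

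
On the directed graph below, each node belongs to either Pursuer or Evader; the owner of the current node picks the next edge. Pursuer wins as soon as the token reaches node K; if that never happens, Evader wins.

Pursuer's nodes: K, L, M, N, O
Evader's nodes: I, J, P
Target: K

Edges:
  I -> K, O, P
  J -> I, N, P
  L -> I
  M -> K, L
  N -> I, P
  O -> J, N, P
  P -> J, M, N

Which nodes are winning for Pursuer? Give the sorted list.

K, M

A0 = {K}
A1: add {M} — M (Pursuer) has M→K.
A2 = A1; e.g. I (Evader) can still go to O. Fixed point.
Pursuer's winning region = {K, M}.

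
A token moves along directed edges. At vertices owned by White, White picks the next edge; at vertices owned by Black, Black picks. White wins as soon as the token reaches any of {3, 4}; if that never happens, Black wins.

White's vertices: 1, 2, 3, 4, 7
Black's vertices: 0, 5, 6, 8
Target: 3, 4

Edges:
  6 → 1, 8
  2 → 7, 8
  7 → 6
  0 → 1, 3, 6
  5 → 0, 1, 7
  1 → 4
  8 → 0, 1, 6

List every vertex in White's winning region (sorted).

A0 = {3, 4}
A1: add {1} — 1 (White) has 1→4.
A2 = A1; e.g. 0 (Black) can still go to 6. Fixed point.
White's winning region = {1, 3, 4}.

1, 3, 4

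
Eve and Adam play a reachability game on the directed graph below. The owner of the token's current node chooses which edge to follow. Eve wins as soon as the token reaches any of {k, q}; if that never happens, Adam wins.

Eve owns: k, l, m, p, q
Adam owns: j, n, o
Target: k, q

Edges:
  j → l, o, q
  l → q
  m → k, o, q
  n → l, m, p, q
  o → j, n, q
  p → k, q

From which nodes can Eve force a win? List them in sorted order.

A0 = {k, q}
A1: add {l, m, p} — l (Eve) has l→q; m (Eve) has m→k; p (Eve) has p→k.
A2: add {n} — n (Adam): all of {l, m, p, q} already in.
A3 = A2; e.g. j (Adam) can still go to o. Fixed point.
Eve's winning region = {k, l, m, n, p, q}.

k, l, m, n, p, q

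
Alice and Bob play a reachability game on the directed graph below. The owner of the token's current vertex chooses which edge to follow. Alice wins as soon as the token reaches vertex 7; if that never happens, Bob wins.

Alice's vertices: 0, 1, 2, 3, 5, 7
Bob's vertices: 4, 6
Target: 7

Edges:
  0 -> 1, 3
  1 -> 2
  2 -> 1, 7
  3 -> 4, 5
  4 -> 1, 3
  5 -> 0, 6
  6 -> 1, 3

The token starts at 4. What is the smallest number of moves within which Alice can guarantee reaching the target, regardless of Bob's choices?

A0 = {7}
A1: add {2} — 2 (Alice) has 2→7.
A2: add {1} — 1 (Alice) has 1→2.
A3: add {0} — 0 (Alice) has 0→1.
A4: add {5} — 5 (Alice) has 5→0.
A5: add {3} — 3 (Alice) has 3→5.
A6: add {4, 6} — 4 (Bob): all of {1, 3} already in; 6 (Bob): all of {1, 3} already in.
A6 = all vertices. Fixed point.
4 enters the attractor at level 6, so Alice can force the target in 6 moves from there.

6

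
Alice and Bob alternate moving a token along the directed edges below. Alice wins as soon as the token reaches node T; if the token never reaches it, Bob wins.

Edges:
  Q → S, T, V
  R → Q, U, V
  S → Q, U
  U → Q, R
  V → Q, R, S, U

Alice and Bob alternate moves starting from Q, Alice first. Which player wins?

Track states (vertex, player-to-move).
A0 = {(T,Alice), (T,Bob)}
A1: add {(Q,Alice)}.
(Q,Alice) ∈ A1 ⇒ Alice forces the target.

Alice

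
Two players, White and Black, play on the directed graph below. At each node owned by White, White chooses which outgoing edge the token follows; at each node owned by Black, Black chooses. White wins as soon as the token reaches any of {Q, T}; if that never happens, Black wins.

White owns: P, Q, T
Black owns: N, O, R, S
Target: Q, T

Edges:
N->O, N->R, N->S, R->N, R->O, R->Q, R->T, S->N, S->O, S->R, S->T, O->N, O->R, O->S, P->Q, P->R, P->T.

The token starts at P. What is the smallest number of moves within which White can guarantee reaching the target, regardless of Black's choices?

A0 = {Q, T}
A1: add {P} — P (White) has P→Q.
A2 = A1; e.g. N (Black) can still go to O. Fixed point.
P enters the attractor at level 1, so White can force the target in 1 move from there.

1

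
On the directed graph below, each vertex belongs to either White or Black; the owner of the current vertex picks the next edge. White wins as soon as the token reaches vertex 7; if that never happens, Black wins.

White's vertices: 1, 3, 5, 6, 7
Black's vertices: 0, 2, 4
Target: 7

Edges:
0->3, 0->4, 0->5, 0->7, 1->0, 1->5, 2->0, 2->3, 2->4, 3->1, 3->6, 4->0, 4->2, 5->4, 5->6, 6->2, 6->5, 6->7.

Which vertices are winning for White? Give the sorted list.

A0 = {7}
A1: add {6} — 6 (White) has 6→7.
A2: add {3, 5} — 3 (White) has 3→6; 5 (White) has 5→6.
A3: add {1} — 1 (White) has 1→5.
A4 = A3; e.g. 0 (Black) can still go to 4. Fixed point.
White's winning region = {1, 3, 5, 6, 7}.

1, 3, 5, 6, 7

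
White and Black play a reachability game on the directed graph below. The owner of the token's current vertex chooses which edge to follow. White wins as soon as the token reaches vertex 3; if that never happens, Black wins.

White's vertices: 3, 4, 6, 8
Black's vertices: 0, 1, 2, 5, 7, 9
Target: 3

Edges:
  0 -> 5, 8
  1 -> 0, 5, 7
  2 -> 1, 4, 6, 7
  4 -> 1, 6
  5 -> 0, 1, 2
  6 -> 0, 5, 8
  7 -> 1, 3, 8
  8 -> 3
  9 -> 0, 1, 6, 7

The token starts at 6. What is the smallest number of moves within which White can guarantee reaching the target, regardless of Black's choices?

A0 = {3}
A1: add {8} — 8 (White) has 8→3.
A2: add {6} — 6 (White) has 6→8.
6 enters the attractor at level 2, so White can force the target in 2 moves from there.

2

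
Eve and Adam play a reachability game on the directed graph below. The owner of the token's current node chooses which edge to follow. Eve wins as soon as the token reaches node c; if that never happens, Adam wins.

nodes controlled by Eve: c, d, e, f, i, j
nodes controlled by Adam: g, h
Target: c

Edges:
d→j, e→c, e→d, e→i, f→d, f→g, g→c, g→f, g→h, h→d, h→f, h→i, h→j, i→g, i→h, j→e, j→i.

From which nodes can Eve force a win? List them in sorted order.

A0 = {c}
A1: add {e} — e (Eve) has e→c.
A2: add {j} — j (Eve) has j→e.
A3: add {d} — d (Eve) has d→j.
A4: add {f} — f (Eve) has f→d.
A5 = A4; e.g. g (Adam) can still go to h. Fixed point.
Eve's winning region = {c, d, e, f, j}.

c, d, e, f, j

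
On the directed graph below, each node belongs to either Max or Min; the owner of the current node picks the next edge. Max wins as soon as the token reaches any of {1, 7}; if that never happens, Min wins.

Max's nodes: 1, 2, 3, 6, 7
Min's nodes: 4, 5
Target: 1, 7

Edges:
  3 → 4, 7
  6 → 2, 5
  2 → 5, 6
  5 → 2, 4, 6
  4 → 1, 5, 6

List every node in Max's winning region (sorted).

1, 3, 7

A0 = {1, 7}
A1: add {3} — 3 (Max) has 3→7.
A2 = A1; e.g. 2 (Max) has no edge into A1. Fixed point.
Max's winning region = {1, 3, 7}.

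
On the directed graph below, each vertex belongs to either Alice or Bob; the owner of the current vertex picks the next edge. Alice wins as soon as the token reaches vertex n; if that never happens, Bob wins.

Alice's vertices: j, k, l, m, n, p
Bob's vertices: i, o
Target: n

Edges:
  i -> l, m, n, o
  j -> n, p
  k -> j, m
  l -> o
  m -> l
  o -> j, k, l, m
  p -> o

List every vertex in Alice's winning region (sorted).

A0 = {n}
A1: add {j} — j (Alice) has j→n.
A2: add {k} — k (Alice) has k→j.
A3 = A2; e.g. i (Bob) can still go to l. Fixed point.
Alice's winning region = {j, k, n}.

j, k, n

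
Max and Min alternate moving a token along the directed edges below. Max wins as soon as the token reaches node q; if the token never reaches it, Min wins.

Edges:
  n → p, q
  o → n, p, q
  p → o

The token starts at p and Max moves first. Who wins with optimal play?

Min

Track states (vertex, player-to-move).
A0 = {(q,Max), (q,Min)}
A1: add {(n,Max), (o,Max)}.
A2: add {(p,Min)}.
A3 = A2; e.g. (n,Min) stays out. (p,Max) never enters ⇒ Min avoids the target.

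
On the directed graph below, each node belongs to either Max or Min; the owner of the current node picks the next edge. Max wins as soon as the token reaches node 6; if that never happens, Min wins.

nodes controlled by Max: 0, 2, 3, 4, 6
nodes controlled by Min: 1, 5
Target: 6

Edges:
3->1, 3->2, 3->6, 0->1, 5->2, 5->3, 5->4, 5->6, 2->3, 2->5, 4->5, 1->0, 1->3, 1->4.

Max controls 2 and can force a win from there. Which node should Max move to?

3

A0 = {6}
A1: add {3} — 3 (Max) has 3→6.
A2: add {2} — 2 (Max) has 2→3.
A3 = A2; e.g. 0 (Max) has no edge into A2. Fixed point.
From 2, successor 3 is in the attractor (rank 1); the other successor 5 is not.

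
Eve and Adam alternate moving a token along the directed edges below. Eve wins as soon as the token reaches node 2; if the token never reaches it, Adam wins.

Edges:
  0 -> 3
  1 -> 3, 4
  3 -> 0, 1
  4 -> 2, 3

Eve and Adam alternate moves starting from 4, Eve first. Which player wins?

Eve

Track states (vertex, player-to-move).
A0 = {(2,Eve), (2,Adam)}
A1: add {(4,Eve)}.
(4,Eve) ∈ A1 ⇒ Eve forces the target.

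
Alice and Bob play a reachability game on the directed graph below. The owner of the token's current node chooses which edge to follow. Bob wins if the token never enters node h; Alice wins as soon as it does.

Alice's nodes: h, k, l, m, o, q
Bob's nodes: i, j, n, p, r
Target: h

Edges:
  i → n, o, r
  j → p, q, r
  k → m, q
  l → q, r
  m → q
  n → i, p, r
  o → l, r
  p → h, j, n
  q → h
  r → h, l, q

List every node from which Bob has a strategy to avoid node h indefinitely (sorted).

A0 = {h}
A1: add {q} — q (Alice) has q→h.
A2: add {k, l, m} — k (Alice) has k→q; l (Alice) has l→q; m (Alice) has m→q.
A3: add {o, r} — o (Alice) has o→l; r (Bob): all of {h, l, q} already in.
A4 = A3; e.g. i (Bob) can still go to n. Fixed point.
Alice's attractor = {h, k, l, m, o, q, r}; Bob avoids the target exactly from the complement.

i, j, n, p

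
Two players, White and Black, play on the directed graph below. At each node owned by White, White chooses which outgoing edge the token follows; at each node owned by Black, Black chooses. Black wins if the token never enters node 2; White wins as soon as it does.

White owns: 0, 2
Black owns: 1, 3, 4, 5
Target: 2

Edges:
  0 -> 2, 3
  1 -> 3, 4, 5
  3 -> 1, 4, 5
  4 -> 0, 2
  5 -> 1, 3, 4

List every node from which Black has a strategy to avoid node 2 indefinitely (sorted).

1, 3, 5

A0 = {2}
A1: add {0} — 0 (White) has 0→2.
A2: add {4} — 4 (Black): all of {0, 2} already in.
A3 = A2; e.g. 1 (Black) can still go to 3. Fixed point.
White's attractor = {0, 2, 4}; Black avoids the target exactly from the complement.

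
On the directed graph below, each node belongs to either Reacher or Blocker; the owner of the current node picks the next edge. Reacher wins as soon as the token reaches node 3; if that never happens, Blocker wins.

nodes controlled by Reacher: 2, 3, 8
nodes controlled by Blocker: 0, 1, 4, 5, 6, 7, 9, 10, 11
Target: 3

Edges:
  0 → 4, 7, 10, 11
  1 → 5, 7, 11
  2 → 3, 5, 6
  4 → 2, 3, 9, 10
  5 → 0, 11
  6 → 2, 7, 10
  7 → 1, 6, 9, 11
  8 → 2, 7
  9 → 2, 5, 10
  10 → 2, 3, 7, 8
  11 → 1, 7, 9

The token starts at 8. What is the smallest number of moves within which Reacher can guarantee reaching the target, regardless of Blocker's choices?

A0 = {3}
A1: add {2} — 2 (Reacher) has 2→3.
A2: add {8} — 8 (Reacher) has 8→2.
A3 = A2; e.g. 0 (Blocker) can still go to 4. Fixed point.
8 enters the attractor at level 2, so Reacher can force the target in 2 moves from there.

2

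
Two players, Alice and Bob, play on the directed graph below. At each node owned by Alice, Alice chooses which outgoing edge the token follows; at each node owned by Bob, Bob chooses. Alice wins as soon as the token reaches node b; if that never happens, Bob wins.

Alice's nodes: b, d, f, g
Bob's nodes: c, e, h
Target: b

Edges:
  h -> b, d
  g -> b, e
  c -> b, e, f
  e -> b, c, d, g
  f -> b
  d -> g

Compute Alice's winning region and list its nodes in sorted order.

b, d, f, g, h

A0 = {b}
A1: add {f, g} — f (Alice) has f→b; g (Alice) has g→b.
A2: add {d} — d (Alice) has d→g.
A3: add {h} — h (Bob): all of {b, d} already in.
A4 = A3; e.g. c (Bob) can still go to e. Fixed point.
Alice's winning region = {b, d, f, g, h}.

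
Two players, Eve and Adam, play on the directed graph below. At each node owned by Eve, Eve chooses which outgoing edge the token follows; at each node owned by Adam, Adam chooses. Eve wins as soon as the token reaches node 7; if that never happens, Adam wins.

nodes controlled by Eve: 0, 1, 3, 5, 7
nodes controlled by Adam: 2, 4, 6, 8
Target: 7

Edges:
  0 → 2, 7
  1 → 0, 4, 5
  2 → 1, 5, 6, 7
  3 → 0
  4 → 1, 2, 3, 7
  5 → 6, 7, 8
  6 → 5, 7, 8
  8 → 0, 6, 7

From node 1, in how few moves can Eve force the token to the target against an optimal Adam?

2

A0 = {7}
A1: add {0, 5} — 0 (Eve) has 0→7; 5 (Eve) has 5→7.
A2: add {1, 3} — 1 (Eve) has 1→0; 3 (Eve) has 3→0.
A3 = A2; e.g. 2 (Adam) can still go to 6. Fixed point.
1 enters the attractor at level 2, so Eve can force the target in 2 moves from there.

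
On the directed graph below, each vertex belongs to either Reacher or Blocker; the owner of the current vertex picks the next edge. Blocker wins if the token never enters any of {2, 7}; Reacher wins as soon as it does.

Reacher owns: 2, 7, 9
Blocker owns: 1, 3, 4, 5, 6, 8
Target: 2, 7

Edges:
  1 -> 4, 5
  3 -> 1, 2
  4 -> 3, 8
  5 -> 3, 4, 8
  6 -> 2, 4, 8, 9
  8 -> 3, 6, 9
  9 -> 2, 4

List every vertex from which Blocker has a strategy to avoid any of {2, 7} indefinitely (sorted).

A0 = {2, 7}
A1: add {9} — 9 (Reacher) has 9→2.
A2 = A1; e.g. 1 (Blocker) can still go to 4. Fixed point.
Reacher's attractor = {2, 7, 9}; Blocker avoids the target exactly from the complement.

1, 3, 4, 5, 6, 8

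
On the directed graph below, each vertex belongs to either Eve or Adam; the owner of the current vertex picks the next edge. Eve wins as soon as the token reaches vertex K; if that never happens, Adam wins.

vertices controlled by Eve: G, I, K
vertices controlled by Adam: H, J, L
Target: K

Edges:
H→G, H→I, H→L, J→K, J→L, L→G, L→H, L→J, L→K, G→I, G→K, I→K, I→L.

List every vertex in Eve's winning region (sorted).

A0 = {K}
A1: add {G, I} — G (Eve) has G→K; I (Eve) has I→K.
A2 = A1; e.g. H (Adam) can still go to L. Fixed point.
Eve's winning region = {G, I, K}.

G, I, K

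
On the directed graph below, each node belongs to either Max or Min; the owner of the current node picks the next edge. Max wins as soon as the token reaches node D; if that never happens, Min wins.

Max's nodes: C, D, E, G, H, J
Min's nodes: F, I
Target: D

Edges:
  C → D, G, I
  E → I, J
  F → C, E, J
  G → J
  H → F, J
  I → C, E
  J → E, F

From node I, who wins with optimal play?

A0 = {D}
A1: add {C} — C (Max) has C→D.
A2 = A1; e.g. E (Max) has no edge into A1. Fixed point.
I never enters the attractor, so Min can avoid the target forever.

Min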